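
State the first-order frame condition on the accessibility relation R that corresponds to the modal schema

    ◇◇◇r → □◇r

∀x ∀y ∀z ((xR³y ∧ xRz) → ∃w (y = w ∧ zRw))

This is a Sahlqvist (Geach-type) schema ◇^3□^0r → □^1◇^1r.
Minimal-valuation argument: fix x; take any y with xR^3y and any z with xR^1z. Set V(r) to the set of worlds R-reachable from y in exactly 0 steps. Then □^0r holds at y, so the antecedent holds at x; validity forces ◇^1r at z, giving a w with zR^1w and yR^0w.
First-order correspondent: ∀x ∀y ∀z ((xR³y ∧ xRz) → ∃w (y = w ∧ zRw)).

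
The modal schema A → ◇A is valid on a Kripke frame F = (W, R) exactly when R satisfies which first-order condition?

Replacing A by ¬A and contraposing gives the equivalent schema □A → A.
Suppose □A→A is valid. At any x set V(A)={w : Rxw}. Then □A holds at x, so A holds at x, i.e. Rxx.
The converse is a direct semantic check.
So the correspondent is reflexivity.

reflexivity: ∀x Rxx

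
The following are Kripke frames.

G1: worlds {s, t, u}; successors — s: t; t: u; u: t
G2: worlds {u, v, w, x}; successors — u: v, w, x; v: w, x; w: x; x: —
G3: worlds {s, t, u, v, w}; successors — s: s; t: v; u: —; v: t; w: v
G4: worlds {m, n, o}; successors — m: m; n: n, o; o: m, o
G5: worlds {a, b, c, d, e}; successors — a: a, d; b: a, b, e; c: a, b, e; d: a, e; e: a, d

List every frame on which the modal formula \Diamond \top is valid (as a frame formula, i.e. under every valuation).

G1, G4, G5

The schema corresponds to seriality: \forall x \exists y Rxy.
G1: ✓.
G2: fails — world x has no successor.
G3: fails — world u has no successor.
G4: ✓.
G5: ✓.
Valid on: G1, G4, G5.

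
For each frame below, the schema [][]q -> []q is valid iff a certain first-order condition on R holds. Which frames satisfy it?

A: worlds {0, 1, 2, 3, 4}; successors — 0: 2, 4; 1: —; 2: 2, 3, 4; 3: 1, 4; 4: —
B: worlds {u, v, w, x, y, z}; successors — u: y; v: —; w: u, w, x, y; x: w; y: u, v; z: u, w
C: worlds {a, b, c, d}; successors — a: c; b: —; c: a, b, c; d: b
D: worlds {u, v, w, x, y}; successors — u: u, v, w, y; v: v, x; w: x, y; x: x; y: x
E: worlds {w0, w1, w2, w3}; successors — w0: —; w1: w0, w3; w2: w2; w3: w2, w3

none

The schema corresponds to density: forall x forall y (Rxy -> exists z (Rxz & Rzy)).
A: fails — R34 but no z with R3z and Rz4.
B: fails — Ruy but no t with Rut and Rty.
C: fails — Rdb but no z with Rdz and Rzb.
D: fails — Rwy but no z with Rwz and Rzy.
E: fails — Rw1w0 but no z with Rw1z and Rzw0.
Valid on no frame.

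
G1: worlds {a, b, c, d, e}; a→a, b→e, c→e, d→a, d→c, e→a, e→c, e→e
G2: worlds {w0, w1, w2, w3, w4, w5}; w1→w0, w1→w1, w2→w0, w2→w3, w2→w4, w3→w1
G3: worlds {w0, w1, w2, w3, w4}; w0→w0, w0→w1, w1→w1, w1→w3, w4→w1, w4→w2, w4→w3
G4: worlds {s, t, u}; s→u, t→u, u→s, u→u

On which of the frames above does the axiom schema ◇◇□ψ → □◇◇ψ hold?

G4

This is the axiom for a generalized confluence (Geach) condition; its first-order frame correspondent is ∀x ∀y ∀z ((xR²y ∧ xRz) → ∃w (yRw ∧ zR²w)).
G1: fails — eR²c, eRa but no w with cRw and aR²w.
G2: fails — w1R²w0, w1Rw0 but no w with w0Rw and w0R²w.
G3: fails — w0R²w3, w0Rw0 but no w with w3Rw and w0R²w.
G4: holds.
Valid on: G4.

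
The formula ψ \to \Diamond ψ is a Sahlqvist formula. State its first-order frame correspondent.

reflexivity

This schema is equivalent to the T axiom □ψ → ψ.
Its frame correspondent is reflexivity — \forall x Rxx.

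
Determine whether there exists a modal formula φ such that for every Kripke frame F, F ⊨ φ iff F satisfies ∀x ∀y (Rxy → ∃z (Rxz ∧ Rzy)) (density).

The condition is density. A defining modal formula is □□q → □q.
Suppose □□q→□q is valid. Take Rxy and set V(q)={w : xR²w}. Then □□q at x, so □q at x, so q at y, i.e. ∃z(Rxz∧Rzy).

Yes, by □□q → □q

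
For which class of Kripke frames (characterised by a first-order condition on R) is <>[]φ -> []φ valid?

Equivalently (dual form): ◇φ → □◇φ.
Suppose ◇φ→□◇φ is valid. Take Rxy, Rxz and set V(φ)={y}. Then ◇φ at x, so □◇φ at x, so ◇φ at z, so some w with Rzw has φ; w=y, i.e. Rzy. By symmetry of the argument, Ryz.

the Euclidean property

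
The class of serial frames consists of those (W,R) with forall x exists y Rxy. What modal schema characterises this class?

This is seriality; the standard corresponding axiom is D: □q → ◇q.
Suppose □q→◇q is valid. At any x set V(q)=W. Then □q at x, so ◇q at x, so x has a successor.

□q → ◇q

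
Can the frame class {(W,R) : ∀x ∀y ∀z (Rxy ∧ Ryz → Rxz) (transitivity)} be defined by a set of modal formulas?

This is a Sahlqvist condition; the 4 axiom □q → □□q defines it.

Yes, by □q → □□q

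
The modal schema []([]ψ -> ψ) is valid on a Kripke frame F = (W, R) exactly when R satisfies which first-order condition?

Suppose □(□ψ→ψ) is valid. Take Rxy and set V(ψ)={w : Ryw}. Then at y, □ψ holds; since □(□ψ→ψ) at x, □ψ→ψ at y, so ψ at y, i.e. Ryy.

Shift-reflexivity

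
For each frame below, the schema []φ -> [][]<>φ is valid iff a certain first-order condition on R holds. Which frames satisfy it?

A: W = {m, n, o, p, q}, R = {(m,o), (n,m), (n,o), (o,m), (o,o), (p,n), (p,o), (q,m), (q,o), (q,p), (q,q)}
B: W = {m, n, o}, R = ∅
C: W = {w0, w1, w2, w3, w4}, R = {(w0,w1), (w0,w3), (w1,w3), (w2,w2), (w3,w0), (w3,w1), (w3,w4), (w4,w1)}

A, B

The schema corresponds to a generalized confluence (Geach) condition: forall x forall z (x R^2 z -> exists w (xRw & zRw)).
A: satisfies the condition.
B: satisfies the condition.
C: fails — w1R²w4 but no w with w1Rw and w4Rw.
Valid on: A, B.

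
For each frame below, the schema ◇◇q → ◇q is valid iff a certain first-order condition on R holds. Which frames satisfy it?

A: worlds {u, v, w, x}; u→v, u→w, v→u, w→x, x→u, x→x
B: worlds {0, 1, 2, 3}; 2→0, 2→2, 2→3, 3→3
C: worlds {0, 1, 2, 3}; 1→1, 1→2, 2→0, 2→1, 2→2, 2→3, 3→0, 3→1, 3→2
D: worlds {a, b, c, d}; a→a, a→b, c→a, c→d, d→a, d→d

Frame correspondent (Sahlqvist): ∀x ∀y ∀z (Rxy ∧ Ryz → Rxz) — i.e. transitivity.
A: fails — Ruv and Rvu but not Ruu.
B: holds.
C: fails — R32 and R23 but not R33.
D: fails — Rca and Rab but not Rcb.

B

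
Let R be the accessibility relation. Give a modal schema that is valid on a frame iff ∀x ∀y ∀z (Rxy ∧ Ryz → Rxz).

A defining formula is □r → □□r (the 4 axiom).
Suppose □r→□□r is valid. Take Rxy, Ryz and set V(r)={w : Rxw}. Then □r at x, so □□r at x, so □r at y, so r at z, i.e. Rxz.

□r → □□r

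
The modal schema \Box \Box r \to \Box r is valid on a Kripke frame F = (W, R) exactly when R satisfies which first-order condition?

Density

Suppose □□r→□r is valid. Take Rxy and set V(r)={w : xR²w}. Then □□r at x, so □r at x, so r at y, i.e. ∃z(Rxz∧Rzy).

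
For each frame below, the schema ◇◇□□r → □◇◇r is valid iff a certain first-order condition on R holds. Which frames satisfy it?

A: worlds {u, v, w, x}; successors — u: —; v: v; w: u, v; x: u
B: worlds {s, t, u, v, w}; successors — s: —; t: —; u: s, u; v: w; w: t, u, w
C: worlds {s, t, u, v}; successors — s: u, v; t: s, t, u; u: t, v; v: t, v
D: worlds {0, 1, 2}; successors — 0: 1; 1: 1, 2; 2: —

C

Frame correspondent (Sahlqvist): ∀x ∀y ∀z ((xR²y ∧ xRz) → ∃w (yR²w ∧ zR²w)) — i.e. a generalized confluence (Geach) condition.
A: fails — wR²v, wRu but no t with vR²t and uR²t.
B: fails — uR²s, uRs but no w* with sR²w* and sR²w*.
C: ✓.
D: fails — 0R²2, 0R1 but no w with 2R²w and 1R²w.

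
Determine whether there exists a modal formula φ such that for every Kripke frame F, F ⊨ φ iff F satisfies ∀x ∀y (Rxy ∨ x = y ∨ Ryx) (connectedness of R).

No — not modally definable

Any modally definable frame class is closed under disjoint unions.
Take 3 disjoint single-world reflexive frames: each is trivially connected, but their disjoint union has 3 worlds with no edge between distinct components, so it is not connected.
So the class is not modally definable.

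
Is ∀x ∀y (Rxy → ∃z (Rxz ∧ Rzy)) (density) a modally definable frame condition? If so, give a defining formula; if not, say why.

Definable; □□p → □p defines it

This is a Sahlqvist condition; the C4 axiom □□p → □p defines it.
Suppose □□p→□p is valid. Take Rxy and set V(p)={w : xR²w}. Then □□p at x, so □p at x, so p at y, i.e. ∃z(Rxz∧Rzy).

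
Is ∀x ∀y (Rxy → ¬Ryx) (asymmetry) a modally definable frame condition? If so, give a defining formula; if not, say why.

No — not modally definable

Any modally definable frame class is closed under surjective bounded morphisms.
The 4-cycle (worlds s,t,u,v with s→t→u→v→s) is asymmetric. Mapping every world to a single reflexive point • is a surjective bounded morphism, and the reflexive point is not asymmetric (R•• but asymmetry requires ¬R••).
So no modal formula (or set of formulas) defines exactly the asymmetric frames.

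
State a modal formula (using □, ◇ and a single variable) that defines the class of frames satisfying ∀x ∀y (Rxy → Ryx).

s → □◇s

The condition is symmetry. The B schema s → □◇s defines it.
Suppose s→□◇s is valid. Take Rxy and set V(s)={x}. Then s at x, so □◇s at x, so ◇s at y, so some z with Ryz has s; z=x, i.e. Ryx.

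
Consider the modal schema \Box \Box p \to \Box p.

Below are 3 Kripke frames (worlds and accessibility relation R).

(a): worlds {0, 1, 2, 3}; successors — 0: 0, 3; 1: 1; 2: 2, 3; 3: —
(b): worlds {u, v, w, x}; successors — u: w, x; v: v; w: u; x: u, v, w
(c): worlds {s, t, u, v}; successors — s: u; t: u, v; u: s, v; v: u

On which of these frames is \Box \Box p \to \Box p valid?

Frame correspondent (Sahlqvist): \forall x \forall y (Rxy \to \exists z (Rxz \wedge Rzy)) — i.e. density.
(a): condition met.
(b): fails — Rwu but no z with Rwz and Rzu.
(c): fails — Ruv but no z with Ruz and Rzv.
Valid on: (a).

(a)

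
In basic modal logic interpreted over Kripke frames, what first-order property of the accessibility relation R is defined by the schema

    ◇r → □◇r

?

Suppose ◇r→□◇r is valid. Take Rxy, Rxz and set V(r)={y}. Then ◇r at x, so □◇r at x, so ◇r at z, so some w with Rzw has r; w=y, i.e. Rzy. By symmetry of the argument, Ryz.

the Euclidean property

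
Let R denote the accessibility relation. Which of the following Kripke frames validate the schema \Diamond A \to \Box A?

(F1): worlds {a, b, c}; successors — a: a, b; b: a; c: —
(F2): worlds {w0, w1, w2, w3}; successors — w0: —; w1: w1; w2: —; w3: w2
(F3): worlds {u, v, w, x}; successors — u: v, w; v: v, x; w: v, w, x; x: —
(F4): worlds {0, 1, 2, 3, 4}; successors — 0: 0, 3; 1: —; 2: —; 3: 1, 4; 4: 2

(F2)

The schema corresponds to partial functionality: \forall x \forall y \forall z (Rxy \wedge Rxz \to y = z).
(F1): fails — a sees both a and b.
(F2): satisfies the condition.
(F3): fails — u sees both v and w.
(F4): fails — 0 sees both 0 and 3.
Valid on: (F2).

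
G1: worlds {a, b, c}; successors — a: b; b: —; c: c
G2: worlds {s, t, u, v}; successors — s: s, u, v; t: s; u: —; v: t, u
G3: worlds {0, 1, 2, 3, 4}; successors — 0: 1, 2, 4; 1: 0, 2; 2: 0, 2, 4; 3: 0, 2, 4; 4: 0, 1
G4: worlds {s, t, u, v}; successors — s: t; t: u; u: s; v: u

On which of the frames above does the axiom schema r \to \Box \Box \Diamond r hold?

G1

The schema corresponds to a generalized confluence (Geach) condition: \forall x \forall z (x R^2 z \to \exists w (x = w \wedge zRw)).
G1: holds.
G2: fails — sR²u but no w with s=w and uRw.
G3: fails — 0R²0 but no w with 0=w and 0Rw.
G4: fails — vR²s but no w with v=w and sRw.
Valid on: G1.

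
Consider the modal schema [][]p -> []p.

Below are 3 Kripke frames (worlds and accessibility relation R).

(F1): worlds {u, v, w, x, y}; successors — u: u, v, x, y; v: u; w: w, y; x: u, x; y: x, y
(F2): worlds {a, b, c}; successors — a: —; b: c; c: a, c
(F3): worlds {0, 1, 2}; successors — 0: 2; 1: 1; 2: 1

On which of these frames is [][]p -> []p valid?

This is the axiom for density; its first-order frame correspondent is forall x forall y (Rxy -> exists z (Rxz & Rzy)).
(F1): holds.
(F2): holds.
(F3): fails — R02 but no z with R0z and Rz2.

(F1), (F2)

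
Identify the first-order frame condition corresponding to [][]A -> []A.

Density

Suppose □□A→□A is valid. Take Rxy and set V(A)={w : xR²w}. Then □□A at x, so □A at x, so A at y, i.e. ∃z(Rxz∧Rzy).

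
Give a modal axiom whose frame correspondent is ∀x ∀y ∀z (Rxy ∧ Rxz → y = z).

The condition is partial functionality. The CD schema ◇p → □p defines it.
Suppose ◇p→□p is valid. Take Rxy, Rxz and set V(p)={y}. Then ◇p at x, so □p at x, so p at z, i.e. z=y.

◇p → □p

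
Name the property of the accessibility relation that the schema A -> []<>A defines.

This schema is the B axiom.
Its frame correspondent is symmetry — forall x forall y (Rxy -> Ryx).

Symmetry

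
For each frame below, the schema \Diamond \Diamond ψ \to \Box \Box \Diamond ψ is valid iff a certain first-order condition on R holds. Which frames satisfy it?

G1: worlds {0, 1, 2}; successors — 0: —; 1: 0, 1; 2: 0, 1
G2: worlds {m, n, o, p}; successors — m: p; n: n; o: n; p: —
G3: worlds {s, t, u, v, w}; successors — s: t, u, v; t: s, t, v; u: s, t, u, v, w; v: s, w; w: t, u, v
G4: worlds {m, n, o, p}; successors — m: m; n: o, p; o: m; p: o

G2

Frame correspondent (Sahlqvist): \forall x \forall y \forall z ((x R^2 y \wedge x R^2 z) \to \exists w (y = w \wedge zRw)) — i.e. a generalized confluence (Geach) condition.
G1: fails — 1R²0, 1R²0 but no w with 0=w and 0Rw.
G2: condition met.
G3: fails — sR²s, sR²s but no w* with s=w* and sRw*.
G4: fails — nR²o, nR²m but no w with o=w and mRw.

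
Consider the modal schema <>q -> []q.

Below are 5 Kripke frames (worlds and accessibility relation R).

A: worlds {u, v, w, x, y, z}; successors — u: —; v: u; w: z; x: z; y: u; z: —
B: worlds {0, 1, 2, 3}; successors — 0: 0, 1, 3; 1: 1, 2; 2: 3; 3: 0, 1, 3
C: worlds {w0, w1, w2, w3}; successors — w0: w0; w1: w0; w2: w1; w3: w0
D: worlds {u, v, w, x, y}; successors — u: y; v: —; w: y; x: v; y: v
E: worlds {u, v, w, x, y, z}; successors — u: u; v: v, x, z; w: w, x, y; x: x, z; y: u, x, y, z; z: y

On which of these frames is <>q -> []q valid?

The schema corresponds to partial functionality: forall x forall y forall z (Rxy & Rxz -> y = z).
A: holds.
B: fails — 0 sees both 0 and 1.
C: holds.
D: holds.
E: fails — v sees both v and x.

A, C, D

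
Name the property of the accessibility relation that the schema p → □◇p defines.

symmetry

Suppose p→□◇p is valid. Take Rxy and set V(p)={x}. Then p at x, so □◇p at x, so ◇p at y, so some z with Ryz has p; z=x, i.e. Ryx.
The converse is a direct semantic check.
So the correspondent is symmetry.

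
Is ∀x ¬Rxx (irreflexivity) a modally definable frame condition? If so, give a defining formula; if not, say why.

If a class were modally definable it would be closed under surjective bounded morphisms (Goldblatt–Thomason).
The 5-cycle (worlds a,b,c,d,e with a→b→c→d→e→a) is irreflexive, and the map sending every world to a single reflexive point • is a surjective bounded morphism (forth: every edge maps to (•,•); back: every world has a successor). So any modal formula valid on the 5-cycle is also valid on the reflexive point, which is not irreflexive.
So the class is not modally definable.

Not definable by any modal formula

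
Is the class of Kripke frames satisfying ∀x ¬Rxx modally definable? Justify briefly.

Not definable by any modal formula

Any modally definable frame class is closed under surjective bounded morphisms.
The 5-cycle (worlds 0,1,2,3,4 with 0→1→2→3→4→0) is irreflexive, and the map sending every world to a single reflexive point • is a surjective bounded morphism (forth: every edge maps to (•,•); back: every world has a successor). So any modal formula valid on the 5-cycle is also valid on the reflexive point, which is not irreflexive.
Hence irreflexivity is not modally definable.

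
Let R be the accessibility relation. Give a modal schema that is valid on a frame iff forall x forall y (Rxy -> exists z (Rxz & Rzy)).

A defining formula is □□p → □p (the C4 axiom).

□□p → □p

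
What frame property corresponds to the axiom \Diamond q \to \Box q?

Suppose ◇q→□q is valid. Take Rxy, Rxz and set V(q)={y}. Then ◇q at x, so □q at x, so q at z, i.e. z=y.
The converse is a direct semantic check.
Frame condition: \forall x \forall y \forall z (Rxy \wedge Rxz \to y = z).

partial functionality: \forall x \forall y \forall z (Rxy \wedge Rxz \to y = z)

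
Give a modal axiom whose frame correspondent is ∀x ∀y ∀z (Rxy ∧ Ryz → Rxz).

A defining formula is □p → □□p (the 4 axiom).
Suppose □p→□□p is valid. Take Rxy, Ryz and set V(p)={w : Rxw}. Then □p at x, so □□p at x, so □p at y, so p at z, i.e. Rxz.

□p → □□p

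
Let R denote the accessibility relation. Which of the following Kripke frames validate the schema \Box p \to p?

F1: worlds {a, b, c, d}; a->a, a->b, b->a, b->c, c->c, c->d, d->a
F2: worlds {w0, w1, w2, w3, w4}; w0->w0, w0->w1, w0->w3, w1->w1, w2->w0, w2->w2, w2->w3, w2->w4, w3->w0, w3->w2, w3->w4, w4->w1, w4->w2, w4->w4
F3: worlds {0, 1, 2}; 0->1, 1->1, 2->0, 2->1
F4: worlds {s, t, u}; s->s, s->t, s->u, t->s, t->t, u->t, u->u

F4

This is the axiom for reflexivity; its first-order frame correspondent is \forall x Rxx.
F1: fails — world b does not see itself.
F2: fails — world w3 does not see itself.
F3: fails — world 0 does not see itself.
F4: satisfies the condition.
Valid on: F4.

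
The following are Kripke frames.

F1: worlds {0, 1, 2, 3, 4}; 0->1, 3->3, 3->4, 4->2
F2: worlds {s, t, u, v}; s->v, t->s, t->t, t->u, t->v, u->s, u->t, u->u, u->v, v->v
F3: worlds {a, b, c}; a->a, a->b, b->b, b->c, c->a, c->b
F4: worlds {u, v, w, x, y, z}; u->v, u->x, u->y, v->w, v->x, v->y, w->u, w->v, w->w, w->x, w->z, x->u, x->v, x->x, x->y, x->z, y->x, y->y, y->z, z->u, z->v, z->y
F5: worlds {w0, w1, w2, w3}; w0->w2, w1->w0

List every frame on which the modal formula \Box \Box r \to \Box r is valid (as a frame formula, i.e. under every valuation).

F2, F3

Frame correspondent (Sahlqvist): \forall x \forall y (Rxy \to \exists z (Rxz \wedge Rzy)) — i.e. density.
F1: fails — R01 but no z with R0z and Rz1.
F2: ✓.
F3: ✓.
F4: fails — Rzu but no t with Rzt and Rtu.
F5: fails — Rw0w2 but no z with Rw0z and Rzw2.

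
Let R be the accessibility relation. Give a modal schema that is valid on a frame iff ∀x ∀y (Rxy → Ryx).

This is symmetry; the standard corresponding axiom is B: q → □◇q.
Suppose q→□◇q is valid. Take Rxy and set V(q)={x}. Then q at x, so □◇q at x, so ◇q at y, so some z with Ryz has q; z=x, i.e. Ryx.

q → □◇q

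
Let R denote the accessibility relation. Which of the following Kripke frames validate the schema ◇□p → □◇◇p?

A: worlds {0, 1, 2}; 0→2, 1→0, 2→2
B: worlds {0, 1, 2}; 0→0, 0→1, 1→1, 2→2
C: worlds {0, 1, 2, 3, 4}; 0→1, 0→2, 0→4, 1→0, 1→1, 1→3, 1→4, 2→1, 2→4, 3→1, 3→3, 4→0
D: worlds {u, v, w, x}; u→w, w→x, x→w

A, B

The schema corresponds to a generalized confluence (Geach) condition: ∀x ∀y ∀z ((xRy ∧ xRz) → ∃w (yRw ∧ zR²w)).
A: condition met.
B: condition met.
C: fails — 0R4, 0R4 but no w with 4Rw and 4R²w.
D: fails — uRw, uRw but no t with wRt and wR²t.
Valid on: A, B.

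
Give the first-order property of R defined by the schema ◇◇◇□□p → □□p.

∀x ∀y ∀z ((xR³y ∧ xR²z) → ∃w (yR²w ∧ z = w))

This is a Sahlqvist (Geach-type) schema ◇^3□^2p → □^2◇^0p.
Minimal-valuation argument: fix x; take any y with xR^3y and any z with xR^2z. Set V(p) to the set of worlds R-reachable from y in exactly 2 steps. Then □^2p holds at y, so the antecedent holds at x; validity forces ◇^0p at z, giving a w with zR^0w and yR^2w.
First-order correspondent: ∀x ∀y ∀z ((xR³y ∧ xR²z) → ∃w (yR²w ∧ z = w)).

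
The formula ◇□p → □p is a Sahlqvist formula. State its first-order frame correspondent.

Equivalently (dual form): ◇p → □◇p.
Suppose ◇p→□◇p is valid. Take Rxy, Rxz and set V(p)={y}. Then ◇p at x, so □◇p at x, so ◇p at z, so some w with Rzw has p; w=y, i.e. Rzy. By symmetry of the argument, Ryz.

the Euclidean property: ∀x ∀y ∀z (Rxy ∧ Rxz → Ryz)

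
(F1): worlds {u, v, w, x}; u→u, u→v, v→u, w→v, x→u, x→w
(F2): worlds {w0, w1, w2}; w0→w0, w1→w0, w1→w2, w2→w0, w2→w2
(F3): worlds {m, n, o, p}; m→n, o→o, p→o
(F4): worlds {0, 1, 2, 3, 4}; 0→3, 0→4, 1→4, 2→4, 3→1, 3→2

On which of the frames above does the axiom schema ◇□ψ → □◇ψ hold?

The schema corresponds to convergence: ∀x ∀y ∀z (Rxy ∧ Rxz → ∃w (Ryw ∧ Rzw)).
(F1): satisfies the condition.
(F2): satisfies the condition.
(F3): fails — Rmn and Rmn but n and n have no common successor.
(F4): fails — R04 and R04 but 4 and 4 have no common successor.

(F1), (F2)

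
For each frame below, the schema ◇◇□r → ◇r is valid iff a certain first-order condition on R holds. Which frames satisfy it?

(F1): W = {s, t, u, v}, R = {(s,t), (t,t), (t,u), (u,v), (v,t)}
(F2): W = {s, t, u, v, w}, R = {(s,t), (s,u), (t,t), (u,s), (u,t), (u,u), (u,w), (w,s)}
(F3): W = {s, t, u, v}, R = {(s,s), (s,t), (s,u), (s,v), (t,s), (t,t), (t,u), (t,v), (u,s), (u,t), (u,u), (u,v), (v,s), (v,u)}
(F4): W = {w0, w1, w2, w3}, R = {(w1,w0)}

(F3), (F4)

Frame correspondent (Sahlqvist): ∀x ∀y (xR²y → ∃w (yRw ∧ xRw)) — i.e. a generalized confluence (Geach) condition.
(F1): fails — sR²u but no w with uRw and sRw.
(F2): fails — sR²w but no w* with wRw* and sRw*.
(F3): condition met.
(F4): condition met.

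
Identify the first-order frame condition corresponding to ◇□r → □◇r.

Convergence

Suppose ◇□r→□◇r is valid. Take Rxy, Rxz and set V(r)={w : Ryw}. Then □r at y so ◇□r at x, so □◇r at x, so ◇r at z, giving w with Rzw and Ryw.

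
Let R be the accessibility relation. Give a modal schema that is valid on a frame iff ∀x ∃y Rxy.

This is seriality; the standard corresponding axiom is D: □s → ◇s.
Suppose □s→◇s is valid. At any x set V(s)=W. Then □s at x, so ◇s at x, so x has a successor.

□s → ◇s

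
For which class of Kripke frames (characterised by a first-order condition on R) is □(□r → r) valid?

shift-reflexivity

This schema is the T□ axiom.
Its frame correspondent is shift-reflexivity — ∀x ∀y (Rxy → Ryy).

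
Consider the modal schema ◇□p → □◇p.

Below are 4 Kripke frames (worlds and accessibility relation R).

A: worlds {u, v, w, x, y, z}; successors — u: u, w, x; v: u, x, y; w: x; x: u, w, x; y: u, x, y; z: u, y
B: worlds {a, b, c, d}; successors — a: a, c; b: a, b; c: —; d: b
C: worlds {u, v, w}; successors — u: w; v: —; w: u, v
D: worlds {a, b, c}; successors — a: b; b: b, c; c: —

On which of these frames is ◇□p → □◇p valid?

A

This is the axiom for convergence; its first-order frame correspondent is ∀x ∀y ∀z (Rxy ∧ Rxz → ∃w (Ryw ∧ Rzw)).
A: ✓.
B: fails — Raa and Rac but a and c have no common successor.
C: fails — Rwu and Rwv but u and v have no common successor.
D: fails — Rbc and Rbc but c and c have no common successor.
Valid on: A.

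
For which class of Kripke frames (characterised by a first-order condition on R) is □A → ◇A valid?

Suppose □A→◇A is valid. At any x set V(A)=W. Then □A at x, so ◇A at x, so x has a successor.
Conversely, on a frame with seriality the schema holds at every world under every valuation.
So the correspondent is seriality.

seriality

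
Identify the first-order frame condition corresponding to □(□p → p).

This schema is the T□ axiom.
Its frame correspondent is shift-reflexivity — ∀x ∀y (Rxy → Ryy).

shift-reflexivity: ∀x ∀y (Rxy → Ryy)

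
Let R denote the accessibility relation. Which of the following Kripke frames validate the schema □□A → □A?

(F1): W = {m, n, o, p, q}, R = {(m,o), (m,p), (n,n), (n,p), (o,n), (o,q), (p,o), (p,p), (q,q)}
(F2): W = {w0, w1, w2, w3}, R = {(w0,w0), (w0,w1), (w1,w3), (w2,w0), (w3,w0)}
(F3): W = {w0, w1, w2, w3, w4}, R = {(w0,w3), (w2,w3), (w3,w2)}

This is the axiom for density; its first-order frame correspondent is ∀x ∀y (Rxy → ∃z (Rxz ∧ Rzy)).
(F1): ✓.
(F2): fails — Rw1w3 but no z with Rw1z and Rzw3.
(F3): fails — Rw3w2 but no z with Rw3z and Rzw2.

(F1)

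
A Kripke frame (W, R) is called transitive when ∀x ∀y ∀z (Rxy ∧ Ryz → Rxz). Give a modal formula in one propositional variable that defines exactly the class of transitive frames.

This is transitivity; the standard corresponding axiom is 4: □q → □□q.
Suppose □q→□□q is valid. Take Rxy, Ryz and set V(q)={w : Rxw}. Then □q at x, so □□q at x, so □q at y, so q at z, i.e. Rxz.

□q → □□q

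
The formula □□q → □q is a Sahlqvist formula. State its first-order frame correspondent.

Suppose □□q→□q is valid. Take Rxy and set V(q)={w : xR²w}. Then □□q at x, so □q at x, so q at y, i.e. ∃z(Rxz∧Rzy).

Density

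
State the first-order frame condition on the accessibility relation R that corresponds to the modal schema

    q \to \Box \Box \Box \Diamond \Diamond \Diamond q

This is a Sahlqvist (Geach-type) schema ◇^0□^0q → □^3◇^3q.
Minimal-valuation argument: fix x; take any y with xR^0y and any z with xR^3z. Set V(q) to the set of worlds R-reachable from y in exactly 0 steps. Then □^0q holds at y, so the antecedent holds at x; validity forces ◇^3q at z, giving a w with zR^3w and yR^0w.
First-order correspondent: \forall x \forall z (x R^3 z \to \exists w (x = w \wedge z R^3 w)).

\forall x \forall z (x R^3 z \to \exists w (x = w \wedge z R^3 w))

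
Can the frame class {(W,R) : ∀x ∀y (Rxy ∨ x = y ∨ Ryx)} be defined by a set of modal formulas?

If a class were modally definable it would be closed under disjoint unions (Goldblatt–Thomason).
Take 3 disjoint single-world reflexive frames: each is trivially connected, but their disjoint union has 3 worlds with no edge between distinct components, so it is not connected.
Hence connectedness of R is not modally definable.

Not modally definable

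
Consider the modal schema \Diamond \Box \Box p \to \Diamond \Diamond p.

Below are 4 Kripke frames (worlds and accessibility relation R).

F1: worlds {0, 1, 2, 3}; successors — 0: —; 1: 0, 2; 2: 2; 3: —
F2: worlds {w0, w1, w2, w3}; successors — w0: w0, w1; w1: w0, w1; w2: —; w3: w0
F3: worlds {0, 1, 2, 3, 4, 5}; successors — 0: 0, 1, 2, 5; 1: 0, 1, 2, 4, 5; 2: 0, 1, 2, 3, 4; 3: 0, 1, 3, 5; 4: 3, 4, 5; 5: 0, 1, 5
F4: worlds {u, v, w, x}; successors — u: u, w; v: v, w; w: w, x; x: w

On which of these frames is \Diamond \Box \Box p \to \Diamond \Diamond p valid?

F2, F3, F4

Frame correspondent (Sahlqvist): \forall x \forall y (xRy \to \exists w (y R^2 w \wedge x R^2 w)) — i.e. a generalized confluence (Geach) condition.
F1: fails — 1R0 but no w with 0R²w and 1R²w.
F2: holds.
F3: holds.
F4: holds.
Valid on: F2, F3, F4.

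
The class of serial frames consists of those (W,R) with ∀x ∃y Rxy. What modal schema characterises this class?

□s → ◇s

The condition is seriality. The D schema □s → ◇s defines it.
Suppose □s→◇s is valid. At any x set V(s)=W. Then □s at x, so ◇s at x, so x has a successor.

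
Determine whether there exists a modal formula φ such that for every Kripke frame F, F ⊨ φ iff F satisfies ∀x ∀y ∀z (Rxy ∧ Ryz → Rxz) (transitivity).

Yes — defined by □q → □□q

This is a Sahlqvist condition; the 4 axiom □q → □□q defines it.
Suppose □q→□□q is valid. Take Rxy, Ryz and set V(q)={w : Rxw}. Then □q at x, so □□q at x, so □q at y, so q at z, i.e. Rxz.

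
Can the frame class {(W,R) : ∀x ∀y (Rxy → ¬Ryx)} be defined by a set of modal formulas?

If a class were modally definable it would be closed under surjective bounded morphisms (Goldblatt–Thomason).
The 5-cycle (worlds 0,1,2,3,4 with 0→1→2→3→4→0) is asymmetric. Mapping every world to a single reflexive point • is a surjective bounded morphism, and the reflexive point is not asymmetric (R•• but asymmetry requires ¬R••).
So the class is not modally definable.

Not modally definable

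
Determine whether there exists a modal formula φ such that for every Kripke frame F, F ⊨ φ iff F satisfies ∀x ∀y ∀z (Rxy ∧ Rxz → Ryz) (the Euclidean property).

Yes — defined by ◇q → □◇q

This is a Sahlqvist condition; the 5 axiom ◇q → □◇q defines it.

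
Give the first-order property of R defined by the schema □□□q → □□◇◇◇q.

This is a Sahlqvist (Geach-type) schema ◇^0□^3q → □^2◇^3q.
Minimal-valuation argument: fix x; take any y with xR^0y and any z with xR^2z. Set V(q) to the set of worlds R-reachable from y in exactly 3 steps. Then □^3q holds at y, so the antecedent holds at x; validity forces ◇^3q at z, giving a w with zR^3w and yR^3w.
First-order correspondent: ∀x ∀z (xR²z → ∃w (xR³w ∧ zR³w)).

∀x ∀z (xR²z → ∃w (xR³w ∧ zR³w))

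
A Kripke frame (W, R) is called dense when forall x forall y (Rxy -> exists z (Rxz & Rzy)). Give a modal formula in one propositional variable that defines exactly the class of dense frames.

□□q → □q

A defining formula is □□q → □q (the C4 axiom).
Suppose □□q→□q is valid. Take Rxy and set V(q)={w : xR²w}. Then □□q at x, so □q at x, so q at y, i.e. ∃z(Rxz∧Rzy).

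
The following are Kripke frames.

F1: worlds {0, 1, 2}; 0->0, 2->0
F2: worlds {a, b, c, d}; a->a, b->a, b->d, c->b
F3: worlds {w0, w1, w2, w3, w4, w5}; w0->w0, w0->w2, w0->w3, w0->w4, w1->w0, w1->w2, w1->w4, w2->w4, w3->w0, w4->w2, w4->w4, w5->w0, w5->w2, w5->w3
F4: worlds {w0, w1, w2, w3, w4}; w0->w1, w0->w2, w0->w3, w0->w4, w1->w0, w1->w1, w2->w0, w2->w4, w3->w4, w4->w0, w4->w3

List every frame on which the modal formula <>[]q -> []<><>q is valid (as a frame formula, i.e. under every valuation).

F1

The schema corresponds to a generalized confluence (Geach) condition: forall x forall y forall z ((xRy & xRz) -> exists w (yRw & z R^2 w)).
F1: holds.
F2: fails — bRa, bRd but no w with aRw and dR²w.
F3: fails — w0Rw3, w0Rw2 but no w with w3Rw and w2R²w.
F4: fails — w0Rw3, w0Rw3 but no w with w3Rw and w3R²w.
Valid on: F1.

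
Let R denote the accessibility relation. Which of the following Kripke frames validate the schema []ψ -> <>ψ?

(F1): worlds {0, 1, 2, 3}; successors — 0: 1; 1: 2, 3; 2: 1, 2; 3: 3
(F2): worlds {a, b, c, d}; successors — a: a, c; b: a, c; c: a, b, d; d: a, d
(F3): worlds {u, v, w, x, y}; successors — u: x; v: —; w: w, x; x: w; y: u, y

(F1), (F2)

This is the axiom for seriality; its first-order frame correspondent is forall x exists y Rxy.
(F1): holds.
(F2): holds.
(F3): fails — world v has no successor.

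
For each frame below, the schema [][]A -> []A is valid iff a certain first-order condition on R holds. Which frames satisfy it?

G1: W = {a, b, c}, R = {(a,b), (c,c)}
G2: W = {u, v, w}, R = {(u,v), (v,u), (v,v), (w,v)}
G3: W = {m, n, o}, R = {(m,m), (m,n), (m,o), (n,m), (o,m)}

G2, G3

Frame correspondent (Sahlqvist): forall x forall y (Rxy -> exists z (Rxz & Rzy)) — i.e. density.
G1: fails — Rab but no z with Raz and Rzb.
G2: holds.
G3: holds.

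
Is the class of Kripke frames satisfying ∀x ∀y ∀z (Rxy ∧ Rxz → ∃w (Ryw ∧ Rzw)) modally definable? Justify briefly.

This is a Sahlqvist condition; the .2 axiom ◇□p → □◇p defines it.

Definable; ◇□p → □◇p defines it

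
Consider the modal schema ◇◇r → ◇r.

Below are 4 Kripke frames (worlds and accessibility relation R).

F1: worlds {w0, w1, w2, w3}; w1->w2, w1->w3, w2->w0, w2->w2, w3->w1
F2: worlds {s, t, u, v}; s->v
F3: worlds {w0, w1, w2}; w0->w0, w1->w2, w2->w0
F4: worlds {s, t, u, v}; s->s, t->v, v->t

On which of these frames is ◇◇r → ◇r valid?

The schema corresponds to a generalized confluence (Geach) condition: ∀x ∀y (xR²y → ∃w (y = w ∧ xRw)).
F1: fails — w1R²w0 but no w with w0=w and w1Rw.
F2: ✓.
F3: fails — w1R²w0 but no w with w0=w and w1Rw.
F4: fails — tR²t but no w with t=w and tRw.
Valid on: F2.

F2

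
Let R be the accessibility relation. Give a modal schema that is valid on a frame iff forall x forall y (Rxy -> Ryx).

p → □◇p

A defining formula is p → □◇p (the B axiom).
Suppose p→□◇p is valid. Take Rxy and set V(p)={x}. Then p at x, so □◇p at x, so ◇p at y, so some z with Ryz has p; z=x, i.e. Ryx.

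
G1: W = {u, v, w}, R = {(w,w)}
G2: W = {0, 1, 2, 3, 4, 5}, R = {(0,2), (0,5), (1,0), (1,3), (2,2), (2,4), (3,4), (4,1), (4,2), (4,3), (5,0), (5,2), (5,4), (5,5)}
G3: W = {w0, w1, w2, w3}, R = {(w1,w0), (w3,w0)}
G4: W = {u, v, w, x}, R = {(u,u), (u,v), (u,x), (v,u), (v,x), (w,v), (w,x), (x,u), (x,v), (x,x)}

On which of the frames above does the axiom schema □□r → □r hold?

G1, G4

The schema corresponds to density: ∀x ∀y (Rxy → ∃z (Rxz ∧ Rzy)).
G1: ✓.
G2: fails — R10 but no z with R1z and Rz0.
G3: fails — Rw1w0 but no z with Rw1z and Rzw0.
G4: ✓.
Valid on: G1, G4.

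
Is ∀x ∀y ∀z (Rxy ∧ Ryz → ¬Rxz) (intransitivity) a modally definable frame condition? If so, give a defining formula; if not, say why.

If a class were modally definable it would be closed under surjective bounded morphisms (Goldblatt–Thomason).
The 3-cycle (worlds s,t,u with s→t→u→s) is intransitive. Mapping every world to a single reflexive point • is a surjective bounded morphism; the reflexive point is not intransitive (R••∧R•• but R••).
Hence intransitivity is not modally definable.

No — not modally definable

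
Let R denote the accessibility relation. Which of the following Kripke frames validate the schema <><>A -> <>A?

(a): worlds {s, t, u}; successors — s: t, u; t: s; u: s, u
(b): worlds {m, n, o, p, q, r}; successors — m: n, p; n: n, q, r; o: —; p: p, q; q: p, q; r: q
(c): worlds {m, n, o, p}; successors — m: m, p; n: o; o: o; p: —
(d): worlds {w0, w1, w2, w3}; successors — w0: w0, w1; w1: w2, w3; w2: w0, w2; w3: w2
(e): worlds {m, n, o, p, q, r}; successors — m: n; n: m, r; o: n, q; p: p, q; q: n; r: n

This is the axiom for transitivity; its first-order frame correspondent is forall x forall y forall z (Rxy & Ryz -> Rxz).
(a): fails — Rus and Rst but not Rut.
(b): fails — Rnq and Rqp but not Rnp.
(c): ✓.
(d): fails — Rw1w2 and Rw2w0 but not Rw1w0.
(e): fails — Rnr and Rrn but not Rnn.

(c)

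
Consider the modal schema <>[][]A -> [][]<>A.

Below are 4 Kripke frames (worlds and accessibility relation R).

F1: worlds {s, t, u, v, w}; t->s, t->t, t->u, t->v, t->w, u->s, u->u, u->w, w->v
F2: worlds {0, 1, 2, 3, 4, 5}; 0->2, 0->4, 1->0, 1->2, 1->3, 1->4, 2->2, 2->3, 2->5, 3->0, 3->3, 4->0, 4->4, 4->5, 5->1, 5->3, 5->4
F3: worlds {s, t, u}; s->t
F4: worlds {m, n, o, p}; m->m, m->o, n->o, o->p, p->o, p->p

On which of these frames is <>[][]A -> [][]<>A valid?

Frame correspondent (Sahlqvist): forall x forall y forall z ((xRy & x R^2 z) -> exists w (y R^2 w & zRw)) — i.e. a generalized confluence (Geach) condition.
F1: fails — tRs, tR²s but no w* with sR²w* and sRw*.
F2: satisfies the condition.
F3: satisfies the condition.
F4: satisfies the condition.
Valid on: F2, F3, F4.

F2, F3, F4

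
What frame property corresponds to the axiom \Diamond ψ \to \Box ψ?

Suppose ◇ψ→□ψ is valid. Take Rxy, Rxz and set V(ψ)={y}. Then ◇ψ at x, so □ψ at x, so ψ at z, i.e. z=y.
Conversely, any frame satisfying \forall x \forall y \forall z (Rxy \wedge Rxz \to y = z) validates the schema.
So the correspondent is partial functionality.

partial functionality: \forall x \forall y \forall z (Rxy \wedge Rxz \to y = z)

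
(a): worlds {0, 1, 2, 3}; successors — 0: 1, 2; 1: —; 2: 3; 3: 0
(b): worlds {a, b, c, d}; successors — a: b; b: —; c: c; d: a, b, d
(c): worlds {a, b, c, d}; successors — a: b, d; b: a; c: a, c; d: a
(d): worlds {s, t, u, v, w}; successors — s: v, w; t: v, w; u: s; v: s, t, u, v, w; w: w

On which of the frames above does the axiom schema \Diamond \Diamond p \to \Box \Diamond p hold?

The schema corresponds to a generalized confluence (Geach) condition: \forall x \forall y \forall z ((x R^2 y \wedge xRz) \to \exists w (y = w \wedge zRw)).
(a): fails — 0R²3, 0R1 but no w with 3=w and 1Rw.
(b): fails — dR²a, dRa but no w with a=w and aRw.
(c): fails — cR²a, cRa but no w with a=w and aRw.
(d): fails — sR²s, sRw but no w* with s=w* and wRw*.

none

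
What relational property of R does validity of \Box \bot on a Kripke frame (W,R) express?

Emptiness of R

□⊥ is valid iff no world has any successor (otherwise □⊥ fails at any world with one).
Conversely, on a frame with emptiness of R the schema holds at every world under every valuation.
Frame condition: \forall x \forall y \neg Rxy.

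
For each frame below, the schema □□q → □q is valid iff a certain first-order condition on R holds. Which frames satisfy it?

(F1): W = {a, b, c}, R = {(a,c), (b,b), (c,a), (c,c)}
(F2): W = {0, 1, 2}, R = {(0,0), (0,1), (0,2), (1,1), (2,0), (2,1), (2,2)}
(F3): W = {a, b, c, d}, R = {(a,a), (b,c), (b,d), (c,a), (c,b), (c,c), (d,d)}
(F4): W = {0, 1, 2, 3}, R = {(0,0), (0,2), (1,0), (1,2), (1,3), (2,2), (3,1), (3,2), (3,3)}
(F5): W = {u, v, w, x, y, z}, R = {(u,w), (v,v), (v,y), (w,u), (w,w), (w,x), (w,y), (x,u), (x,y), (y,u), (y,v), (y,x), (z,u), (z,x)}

(F1), (F2), (F3), (F4)

The schema corresponds to density: ∀x ∀y (Rxy → ∃z (Rxz ∧ Rzy)).
(F1): condition met.
(F2): condition met.
(F3): condition met.
(F4): condition met.
(F5): fails — Ryx but no t with Ryt and Rtx.
Valid on: (F1), (F2), (F3), (F4).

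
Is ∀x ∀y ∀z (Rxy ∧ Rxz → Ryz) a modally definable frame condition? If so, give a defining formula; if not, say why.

This is a Sahlqvist condition; the 5 axiom ◇r → □◇r defines it.
Suppose ◇r→□◇r is valid. Take Rxy, Rxz and set V(r)={y}. Then ◇r at x, so □◇r at x, so ◇r at z, so some w with Rzw has r; w=y, i.e. Rzy. By symmetry of the argument, Ryz.

Yes — defined by ◇r → □◇r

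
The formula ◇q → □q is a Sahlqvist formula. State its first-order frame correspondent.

Suppose ◇q→□q is valid. Take Rxy, Rxz and set V(q)={y}. Then ◇q at x, so □q at x, so q at z, i.e. z=y.
Conversely, any frame satisfying ∀x ∀y ∀z (Rxy ∧ Rxz → y = z) validates the schema.
Frame condition: ∀x ∀y ∀z (Rxy ∧ Rxz → y = z).

partial functionality: ∀x ∀y ∀z (Rxy ∧ Rxz → y = z)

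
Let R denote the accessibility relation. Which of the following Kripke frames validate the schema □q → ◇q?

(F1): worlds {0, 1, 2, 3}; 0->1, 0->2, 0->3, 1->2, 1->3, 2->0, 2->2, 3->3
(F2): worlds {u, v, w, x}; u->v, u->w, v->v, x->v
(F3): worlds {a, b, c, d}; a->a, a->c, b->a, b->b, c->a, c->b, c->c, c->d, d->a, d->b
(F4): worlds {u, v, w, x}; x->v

(F1), (F3)

This is the axiom for seriality; its first-order frame correspondent is ∀x ∃y Rxy.
(F1): satisfies the condition.
(F2): fails — world w has no successor.
(F3): satisfies the condition.
(F4): fails — world u has no successor.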